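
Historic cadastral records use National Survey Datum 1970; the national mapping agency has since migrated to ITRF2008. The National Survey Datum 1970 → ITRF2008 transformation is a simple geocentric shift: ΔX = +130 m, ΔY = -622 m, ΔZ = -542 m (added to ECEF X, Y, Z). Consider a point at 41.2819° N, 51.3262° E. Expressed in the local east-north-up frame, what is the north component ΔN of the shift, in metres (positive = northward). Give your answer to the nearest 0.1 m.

The local north axis is (−sin φ cos λ, −sin φ sin λ, cos φ), giving ΔN = -53.596 + 320.385 − 407.298 = -140.51 m.

ΔN = -140.5 m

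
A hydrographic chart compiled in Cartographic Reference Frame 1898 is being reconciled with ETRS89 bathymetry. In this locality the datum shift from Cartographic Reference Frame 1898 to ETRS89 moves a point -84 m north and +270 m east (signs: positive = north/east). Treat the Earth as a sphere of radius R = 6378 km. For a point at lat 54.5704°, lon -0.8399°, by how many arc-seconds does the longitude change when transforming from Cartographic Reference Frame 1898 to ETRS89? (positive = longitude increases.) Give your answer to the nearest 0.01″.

At latitude 54.5704°, cos φ = 0.579702.
One radian of longitude at latitude φ spans R cos φ, so Δλ = ΔE / (R cos φ) = 270.0 / (6378000 × 0.579702) = 7.3025e-05 rad = 15.063″.

Δλ = 15.06″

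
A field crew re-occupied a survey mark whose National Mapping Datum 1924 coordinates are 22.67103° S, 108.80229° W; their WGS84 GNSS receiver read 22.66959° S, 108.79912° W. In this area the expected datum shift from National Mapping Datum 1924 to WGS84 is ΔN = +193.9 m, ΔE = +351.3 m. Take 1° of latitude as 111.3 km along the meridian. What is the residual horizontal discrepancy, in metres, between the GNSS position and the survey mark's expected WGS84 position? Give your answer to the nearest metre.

42 m

Observed coordinate differences: Δφ = +0.00144°, Δλ = +0.00317°.
Converting to metres (1° lat = 111300 m, cos φ = 0.922733): observed ΔN = 160.3 m, observed ΔE = 325.6 m.
Subtracting the expected shift leaves a residual of 160.3 − (193.9) = -33.6 m north and 325.6 − (351.3) = -25.7 m east.
Residual distance = √((-33.6)² + (-25.7)²) = 42.3 m.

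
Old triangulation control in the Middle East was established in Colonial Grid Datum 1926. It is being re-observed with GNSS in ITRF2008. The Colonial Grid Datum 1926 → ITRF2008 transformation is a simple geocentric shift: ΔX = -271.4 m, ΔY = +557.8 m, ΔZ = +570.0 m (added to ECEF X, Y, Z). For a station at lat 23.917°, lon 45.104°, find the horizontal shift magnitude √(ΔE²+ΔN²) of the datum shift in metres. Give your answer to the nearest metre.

732 m

At φ = 23.917°, λ = 45.104°: sin φ = 0.405413, cos φ = 0.914134, sin λ = 0.708389, cos λ = 0.705822.
ΔE = −sin λ·ΔX + cos λ·ΔY = −(0.708389)·(-271.4) + (0.705822)·(557.8) = 585.96 m.
ΔN = −sin φ cos λ·ΔX − sin φ sin λ·ΔY + cos φ·ΔZ = −(0.405413)(0.705822)(-271.4) − (0.405413)(0.708389)(557.8) + (0.914134)(570.0) = 438.52 m.
Horizontal magnitude = √(ΔE² + ΔN²) = √(585.96² + 438.52²) = 731.89 m.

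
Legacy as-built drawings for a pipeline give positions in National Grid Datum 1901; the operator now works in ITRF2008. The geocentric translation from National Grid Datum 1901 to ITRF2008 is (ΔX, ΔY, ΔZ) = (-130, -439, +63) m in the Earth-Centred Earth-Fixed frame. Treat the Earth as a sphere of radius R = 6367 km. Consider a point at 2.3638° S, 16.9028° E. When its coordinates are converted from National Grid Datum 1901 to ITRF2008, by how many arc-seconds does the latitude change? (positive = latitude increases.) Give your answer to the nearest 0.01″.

sin φ = -0.041244, cos φ = 0.999149, sin λ = 0.290749, cos λ = 0.956799.
North component: ΔN = −sin φ cos λ·ΔX − sin φ sin λ·ΔY + cos φ·ΔZ = −(-0.041244)(0.956799)(-130) − (-0.041244)(0.290749)(-439) + (0.999149)(63) = 52.55 m.
1° of latitude spans πR/180 = 111125 m, so Δφ = 52.55 / 111125 × 3600 = 1.702″.

Δφ = 1.70″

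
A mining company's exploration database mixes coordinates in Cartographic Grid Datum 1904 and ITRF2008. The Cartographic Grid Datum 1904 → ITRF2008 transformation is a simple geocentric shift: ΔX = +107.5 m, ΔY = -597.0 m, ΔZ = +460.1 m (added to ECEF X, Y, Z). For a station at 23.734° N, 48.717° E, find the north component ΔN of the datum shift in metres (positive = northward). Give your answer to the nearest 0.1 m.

ΔN = 573.2 m

At φ = 23.734°, λ = 48.717°: sin φ = 0.402491, cos φ = 0.915424, sin λ = 0.751460, cos λ = 0.659779.
ΔN = −sin φ cos λ·ΔX − sin φ sin λ·ΔY + cos φ·ΔZ = −(0.402491)(0.659779)(107.5) − (0.402491)(0.751460)(-597.0) + (0.915424)(460.1) = 573.21 m.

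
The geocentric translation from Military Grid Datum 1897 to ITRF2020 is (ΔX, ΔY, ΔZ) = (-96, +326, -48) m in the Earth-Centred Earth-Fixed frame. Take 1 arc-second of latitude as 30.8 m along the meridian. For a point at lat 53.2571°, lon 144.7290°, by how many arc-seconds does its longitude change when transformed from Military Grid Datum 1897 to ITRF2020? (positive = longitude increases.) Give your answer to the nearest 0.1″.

sin φ = 0.801328, cos φ = 0.598225, sin λ = 0.577444, cos λ = -0.816430.
East component: ΔE = −sin λ·ΔX + cos λ·ΔY = −(0.577444)(-96) + (-0.816430)(326) = -210.72 m.
1° of latitude spans 3600 × 30.80 = 110880 m; at latitude φ, 1° of longitude spans that × cos φ = 66331.2 m, so Δλ = -210.72 / 66331.2 × 3600 = -11.437″.

Δλ = -11.4″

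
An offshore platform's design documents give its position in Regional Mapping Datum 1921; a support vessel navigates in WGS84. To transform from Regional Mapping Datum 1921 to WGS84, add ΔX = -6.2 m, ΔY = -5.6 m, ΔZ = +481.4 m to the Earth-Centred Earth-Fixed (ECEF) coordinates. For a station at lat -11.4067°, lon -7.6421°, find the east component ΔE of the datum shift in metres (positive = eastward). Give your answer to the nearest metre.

ΔE = -6 m

At φ = -11.4067°, λ = -7.6421°: sin φ = -0.197772, cos φ = 0.980248, sin λ = -0.132985, cos λ = 0.991118.
ΔE = −sin λ·ΔX + cos λ·ΔY = −(-0.132985)·(-6.2) + (0.991118)·(-5.6) = -6.37 m.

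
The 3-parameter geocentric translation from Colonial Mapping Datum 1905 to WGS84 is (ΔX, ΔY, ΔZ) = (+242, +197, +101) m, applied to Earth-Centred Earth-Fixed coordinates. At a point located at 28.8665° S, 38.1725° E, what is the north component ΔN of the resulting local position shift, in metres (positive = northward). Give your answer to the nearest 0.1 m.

At φ = -28.8665°, λ = 38.1725°: sin φ = -0.482770, cos φ = 0.875747, sin λ = 0.618031, cos λ = 0.786154.
ΔN = −sin φ cos λ·ΔX − sin φ sin λ·ΔY + cos φ·ΔZ = −(-0.482770)(0.786154)(242) − (-0.482770)(0.618031)(197) + (0.875747)(101) = 239.08 m.

ΔN = 239.1 m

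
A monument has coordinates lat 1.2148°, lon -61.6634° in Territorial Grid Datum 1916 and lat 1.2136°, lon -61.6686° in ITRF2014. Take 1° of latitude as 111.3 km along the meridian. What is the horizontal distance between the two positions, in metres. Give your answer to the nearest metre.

Δφ = 1.2136° − 1.2148° = -0.0012°; Δλ = -61.6686° − -61.6634° = -0.0052°.
ΔN = Δφ × 111300 = -133.6 m; ΔE = Δλ × 111300 × cos(1.2148°) = -0.0052 × 111300 × 0.999775 = -578.6 m.
Distance = √(ΔE² + ΔN²) = √((-578.6)² + (-133.6)²) = 593.8 m.

594 m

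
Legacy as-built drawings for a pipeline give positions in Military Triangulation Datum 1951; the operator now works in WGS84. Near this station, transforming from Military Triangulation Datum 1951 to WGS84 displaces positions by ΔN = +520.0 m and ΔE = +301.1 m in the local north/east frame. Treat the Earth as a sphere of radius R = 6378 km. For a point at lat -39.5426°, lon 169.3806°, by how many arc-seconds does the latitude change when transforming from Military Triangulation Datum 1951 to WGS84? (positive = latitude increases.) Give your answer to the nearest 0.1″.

Δφ = 16.8″

On a sphere of radius R, 1 rad of latitude = R, so Δφ = ΔN / R = 520.0 / 6378000 = 8.1530e-05 rad = 16.817″.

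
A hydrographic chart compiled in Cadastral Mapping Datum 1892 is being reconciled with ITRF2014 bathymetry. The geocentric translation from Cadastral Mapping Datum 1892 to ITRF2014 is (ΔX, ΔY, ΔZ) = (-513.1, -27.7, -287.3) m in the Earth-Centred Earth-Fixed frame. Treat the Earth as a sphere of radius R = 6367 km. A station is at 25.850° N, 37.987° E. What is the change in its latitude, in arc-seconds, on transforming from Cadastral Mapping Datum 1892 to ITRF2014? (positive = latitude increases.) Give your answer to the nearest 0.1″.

sin φ = 0.436017, cos φ = 0.899939, sin λ = 0.615483, cos λ = 0.788150.
North component: ΔN = −sin φ cos λ·ΔX − sin φ sin λ·ΔY + cos φ·ΔZ = −(0.436017)(0.788150)(-513.1) − (0.436017)(0.615483)(-27.7) + (0.899939)(-287.3) = -74.79 m.
1° of latitude spans πR/180 = 111125 m, so Δφ = -74.79 / 111125 × 3600 = -2.423″.

Δφ = -2.4″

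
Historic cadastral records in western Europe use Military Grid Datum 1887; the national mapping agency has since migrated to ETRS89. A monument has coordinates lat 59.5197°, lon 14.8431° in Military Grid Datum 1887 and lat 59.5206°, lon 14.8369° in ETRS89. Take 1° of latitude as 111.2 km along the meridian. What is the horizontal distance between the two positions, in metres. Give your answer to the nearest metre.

Δφ = 59.5206° − 59.5197° = +0.0009°; Δλ = 14.8369° − 14.8431° = -0.0062°.
ΔN = Δφ × 111200 = 100.1 m; ΔE = Δλ × 111200 × cos(59.5197°) = -0.0062 × 111200 × 0.507242 = -349.7 m.
Distance = √(ΔE² + ΔN²) = √((-349.7)² + 100.1²) = 363.8 m.

364 m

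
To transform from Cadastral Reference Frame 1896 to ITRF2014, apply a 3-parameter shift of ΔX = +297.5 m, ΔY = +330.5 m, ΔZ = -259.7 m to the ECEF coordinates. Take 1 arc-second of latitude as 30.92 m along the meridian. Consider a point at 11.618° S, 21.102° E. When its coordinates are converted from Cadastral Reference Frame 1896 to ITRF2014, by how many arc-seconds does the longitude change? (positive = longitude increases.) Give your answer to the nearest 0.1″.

Δλ = 6.6″

sin φ = -0.201386, cos φ = 0.979512, sin λ = 0.360029, cos λ = 0.932941.
East component: ΔE = −sin λ·ΔX + cos λ·ΔY = −(0.360029)(297.5) + (0.932941)(330.5) = 201.23 m.
1° of latitude spans 3600 × 30.92 = 111312 m; at latitude φ, 1° of longitude spans that × cos φ = 109031.4 m, so Δλ = 201.23 / 109031.4 × 3600 = 6.644″.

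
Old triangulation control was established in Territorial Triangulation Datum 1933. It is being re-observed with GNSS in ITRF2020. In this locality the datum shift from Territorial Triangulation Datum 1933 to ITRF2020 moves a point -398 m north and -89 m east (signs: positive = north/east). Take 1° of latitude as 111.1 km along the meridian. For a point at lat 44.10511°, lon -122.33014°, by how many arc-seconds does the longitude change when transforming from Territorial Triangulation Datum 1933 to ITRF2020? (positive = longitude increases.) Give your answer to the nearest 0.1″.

Δλ = -4.0″

At latitude 44.10511°, cos φ = 0.718064.
1° of longitude at this latitude = 111.1 × cos φ = 79.78 km, so Δλ = -89.0 / 79776.9 = -0.0011156° = -4.016″.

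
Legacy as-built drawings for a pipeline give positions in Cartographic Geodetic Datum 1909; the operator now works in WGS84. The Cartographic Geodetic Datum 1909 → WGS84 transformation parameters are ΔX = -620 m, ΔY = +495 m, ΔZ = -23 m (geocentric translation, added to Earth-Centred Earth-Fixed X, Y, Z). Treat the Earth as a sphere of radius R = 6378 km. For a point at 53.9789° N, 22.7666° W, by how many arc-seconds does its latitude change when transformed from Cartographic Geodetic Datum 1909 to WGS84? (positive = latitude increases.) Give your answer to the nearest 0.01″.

sin φ = 0.808800, cos φ = 0.588083, sin λ = -0.386978, cos λ = 0.922089.
North component: ΔN = −sin φ cos λ·ΔX − sin φ sin λ·ΔY + cos φ·ΔZ = −(0.808800)(0.922089)(-620) − (0.808800)(-0.386978)(495) + (0.588083)(-23) = 603.79 m.
1° of latitude spans πR/180 = 111317 m, so Δφ = 603.79 / 111317 × 3600 = 19.527″.

Δφ = 19.53″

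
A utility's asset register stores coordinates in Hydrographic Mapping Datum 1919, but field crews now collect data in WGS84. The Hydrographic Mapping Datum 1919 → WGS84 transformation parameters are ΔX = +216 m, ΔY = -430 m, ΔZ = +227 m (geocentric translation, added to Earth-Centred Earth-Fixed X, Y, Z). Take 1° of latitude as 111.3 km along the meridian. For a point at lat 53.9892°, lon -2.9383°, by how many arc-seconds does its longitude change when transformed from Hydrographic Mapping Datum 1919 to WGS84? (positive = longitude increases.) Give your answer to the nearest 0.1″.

Δλ = -23.0″

sin φ = 0.808906, cos φ = 0.587938, sin λ = -0.051261, cos λ = 0.998685.
East component: ΔE = −sin λ·ΔX + cos λ·ΔY = −(-0.051261)(216) + (0.998685)(-430) = -418.36 m.
1° of latitude spans 111300 m; at latitude φ, 1° of longitude spans that × cos φ = 65437.5 m, so Δλ = -418.36 / 65437.5 × 3600 = -23.016″.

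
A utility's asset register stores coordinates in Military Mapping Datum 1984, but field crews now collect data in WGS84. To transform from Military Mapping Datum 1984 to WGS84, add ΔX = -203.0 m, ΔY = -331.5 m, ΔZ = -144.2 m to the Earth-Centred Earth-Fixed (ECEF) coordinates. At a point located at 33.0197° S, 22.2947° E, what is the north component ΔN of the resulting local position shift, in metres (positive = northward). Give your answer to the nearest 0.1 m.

ΔN = -291.8 m

The local north axis is (−sin φ cos λ, −sin φ sin λ, cos φ), giving ΔN = -102.351 − 68.531 − 120.909 = -291.79 m.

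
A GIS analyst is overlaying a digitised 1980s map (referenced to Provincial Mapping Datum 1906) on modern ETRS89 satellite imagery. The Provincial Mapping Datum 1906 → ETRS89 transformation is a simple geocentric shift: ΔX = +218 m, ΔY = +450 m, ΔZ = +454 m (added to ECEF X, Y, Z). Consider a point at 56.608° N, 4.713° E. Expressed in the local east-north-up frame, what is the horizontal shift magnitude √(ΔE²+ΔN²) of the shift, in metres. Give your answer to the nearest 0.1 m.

At φ = 56.608°, λ = 4.713°: sin φ = 0.834925, cos φ = 0.550364, sin λ = 0.082165, cos λ = 0.996619.
ΔE = −sin λ·ΔX + cos λ·ΔY = −(0.082165)·(218) + (0.996619)·(450) = 430.57 m.
ΔN = −sin φ cos λ·ΔX − sin φ sin λ·ΔY + cos φ·ΔZ = −(0.834925)(0.996619)(218) − (0.834925)(0.082165)(450) + (0.550364)(454) = 37.60 m.
Horizontal magnitude = √(ΔE² + ΔN²) = √(430.57² + 37.60²) = 432.20 m.

432.2 m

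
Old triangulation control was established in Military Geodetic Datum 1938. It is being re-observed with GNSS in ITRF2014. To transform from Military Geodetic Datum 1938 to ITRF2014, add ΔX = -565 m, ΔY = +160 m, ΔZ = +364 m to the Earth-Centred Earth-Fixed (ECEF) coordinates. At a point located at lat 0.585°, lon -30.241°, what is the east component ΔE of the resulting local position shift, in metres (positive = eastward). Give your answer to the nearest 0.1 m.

The local east axis at (φ, λ) is (−sin λ, cos λ, 0), so ΔE = −sin(-30.241°)·(-565) + cos(-30.241°)·160 = -146.33 m.

ΔE = -146.3 m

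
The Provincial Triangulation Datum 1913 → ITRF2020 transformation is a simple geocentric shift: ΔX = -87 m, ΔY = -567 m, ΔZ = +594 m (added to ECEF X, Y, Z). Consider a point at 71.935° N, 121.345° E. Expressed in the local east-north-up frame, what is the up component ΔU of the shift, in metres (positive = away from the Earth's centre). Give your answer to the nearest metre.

ΔU = 429 m

The local up (radial) axis is (cos φ cos λ, cos φ sin λ, sin φ), giving ΔU = 14.034 − 150.163 + 564.719 = 428.59 m.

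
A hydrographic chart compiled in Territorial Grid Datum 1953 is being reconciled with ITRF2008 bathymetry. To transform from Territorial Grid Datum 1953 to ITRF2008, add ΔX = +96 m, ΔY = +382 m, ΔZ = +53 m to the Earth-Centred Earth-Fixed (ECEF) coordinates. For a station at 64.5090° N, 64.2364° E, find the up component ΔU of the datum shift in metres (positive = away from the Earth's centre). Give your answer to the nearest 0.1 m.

The local up (radial) axis is (cos φ cos λ, cos φ sin λ, sin φ), giving ΔU = 17.958 + 148.059 + 47.841 = 213.86 m.

ΔU = 213.9 m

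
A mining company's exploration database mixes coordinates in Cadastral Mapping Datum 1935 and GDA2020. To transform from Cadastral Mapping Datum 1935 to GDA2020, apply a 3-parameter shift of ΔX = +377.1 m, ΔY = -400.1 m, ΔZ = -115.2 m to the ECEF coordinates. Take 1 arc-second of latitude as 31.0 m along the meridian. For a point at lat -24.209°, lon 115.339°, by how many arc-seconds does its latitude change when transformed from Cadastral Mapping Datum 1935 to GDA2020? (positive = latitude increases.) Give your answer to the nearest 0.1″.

sin φ = -0.410066, cos φ = 0.912056, sin λ = 0.903791, cos λ = -0.427973.
North component: ΔN = −sin φ cos λ·ΔX − sin φ sin λ·ΔY + cos φ·ΔZ = −(-0.410066)(-0.427973)(377.1) − (-0.410066)(0.903791)(-400.1) + (0.912056)(-115.2) = -319.53 m.
1° of latitude spans 3600 × 31.00 = 111600 m, so Δφ = -319.53 / 111600 × 3600 = -10.307″.

Δφ = -10.3″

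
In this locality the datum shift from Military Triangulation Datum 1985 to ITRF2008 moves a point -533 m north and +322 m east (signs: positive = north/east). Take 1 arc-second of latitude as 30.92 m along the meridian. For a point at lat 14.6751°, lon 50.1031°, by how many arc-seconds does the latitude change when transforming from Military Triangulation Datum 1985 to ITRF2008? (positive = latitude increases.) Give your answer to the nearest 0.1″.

1″ of latitude = 30.92 m, so Δφ = -533.0 / 30.92 = -17.238″.

Δφ = -17.2″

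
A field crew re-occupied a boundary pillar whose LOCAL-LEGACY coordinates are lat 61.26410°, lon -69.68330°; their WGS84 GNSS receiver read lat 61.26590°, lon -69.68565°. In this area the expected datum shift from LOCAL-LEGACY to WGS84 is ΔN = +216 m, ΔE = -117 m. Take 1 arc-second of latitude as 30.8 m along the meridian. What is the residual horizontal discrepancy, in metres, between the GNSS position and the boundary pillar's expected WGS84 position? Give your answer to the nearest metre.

18 m

Observed coordinate differences: Δφ = +0.00180°, Δλ = -0.00235°.
Converting to metres (1° lat = 110880 m, cos φ = 0.480773): observed ΔN = 199.6 m, observed ΔE = -125.3 m.
Subtracting the expected shift leaves a residual of 199.6 − (216) = -16.4 m north and -125.3 − (-117) = -8.3 m east.
Residual distance = √((-16.4)² + (-8.3)²) = 18.4 m.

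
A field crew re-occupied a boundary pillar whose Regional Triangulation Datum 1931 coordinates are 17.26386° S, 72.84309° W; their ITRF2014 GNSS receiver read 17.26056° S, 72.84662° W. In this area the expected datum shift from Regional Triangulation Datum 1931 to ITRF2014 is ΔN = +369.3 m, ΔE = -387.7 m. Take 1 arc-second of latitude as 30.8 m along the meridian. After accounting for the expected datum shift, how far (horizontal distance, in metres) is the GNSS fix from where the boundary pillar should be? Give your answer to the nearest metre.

Observed coordinate differences: Δφ = +0.00330°, Δλ = -0.00353°.
Converting to metres (1° lat = 110880 m, cos φ = 0.954948): observed ΔN = 365.9 m, observed ΔE = -373.8 m.
Subtracting the expected shift leaves a residual of 365.9 − (369.3) = -3.4 m north and -373.8 − (-387.7) = 13.9 m east.
Residual distance = √((-3.4)² + 13.9²) = 14.3 m.

14 m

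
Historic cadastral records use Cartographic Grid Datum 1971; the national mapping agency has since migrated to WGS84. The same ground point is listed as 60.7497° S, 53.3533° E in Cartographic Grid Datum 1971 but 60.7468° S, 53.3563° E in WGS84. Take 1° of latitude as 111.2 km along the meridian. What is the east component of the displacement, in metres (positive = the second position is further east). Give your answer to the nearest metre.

ΔE = 163 m

Δφ = -60.7468° − -60.7497° = +0.0029°; Δλ = 53.3563° − 53.3533° = +0.0030°.
ΔN = Δφ × 111200 = 322.5 m; ΔE = Δλ × 111200 × cos(-60.7497°) = +0.0030 × 111200 × 0.488626 = 163.0 m.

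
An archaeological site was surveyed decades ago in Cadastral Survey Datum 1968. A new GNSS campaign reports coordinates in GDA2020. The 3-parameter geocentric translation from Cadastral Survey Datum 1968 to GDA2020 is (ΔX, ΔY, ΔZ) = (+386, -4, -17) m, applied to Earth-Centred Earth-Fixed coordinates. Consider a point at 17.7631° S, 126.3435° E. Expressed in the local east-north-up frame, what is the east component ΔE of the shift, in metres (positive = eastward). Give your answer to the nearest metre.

ΔE = -309 m

The local east axis at (φ, λ) is (−sin λ, cos λ, 0), so ΔE = −sin(126.3435°)·386 + cos(126.3435°)·(-4) = -308.54 m.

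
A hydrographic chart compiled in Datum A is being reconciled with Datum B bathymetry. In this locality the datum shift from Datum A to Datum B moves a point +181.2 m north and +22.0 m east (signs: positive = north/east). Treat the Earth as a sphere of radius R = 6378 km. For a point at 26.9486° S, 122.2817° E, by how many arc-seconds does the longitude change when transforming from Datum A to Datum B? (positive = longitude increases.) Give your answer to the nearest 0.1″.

Δλ = 0.8″

At latitude -26.9486°, cos φ = 0.891413.
One radian of longitude at latitude φ spans R cos φ, so Δλ = ΔE / (R cos φ) = 22.0 / (6378000 × 0.891413) = 3.8695e-06 rad = 0.798″.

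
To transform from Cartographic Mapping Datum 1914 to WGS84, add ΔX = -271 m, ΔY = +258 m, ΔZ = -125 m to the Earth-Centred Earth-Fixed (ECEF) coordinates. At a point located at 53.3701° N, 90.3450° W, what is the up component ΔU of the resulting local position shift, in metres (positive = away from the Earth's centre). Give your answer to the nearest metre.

The local up (radial) axis is (cos φ cos λ, cos φ sin λ, sin φ), giving ΔU = 0.974 − 153.931 − 100.313 = -253.27 m.

ΔU = -253 m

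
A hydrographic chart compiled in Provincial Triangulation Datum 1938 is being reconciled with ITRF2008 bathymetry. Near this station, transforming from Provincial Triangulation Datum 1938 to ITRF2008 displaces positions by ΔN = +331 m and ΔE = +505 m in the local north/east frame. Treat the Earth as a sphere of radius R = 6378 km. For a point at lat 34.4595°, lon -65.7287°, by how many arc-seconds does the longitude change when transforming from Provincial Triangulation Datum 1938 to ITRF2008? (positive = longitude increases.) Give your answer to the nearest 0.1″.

At latitude 34.4595°, cos φ = 0.824526.
One radian of longitude at latitude φ spans R cos φ, so Δλ = ΔE / (R cos φ) = 505.0 / (6378000 × 0.824526) = 9.6029e-05 rad = 19.807″.

Δλ = 19.8″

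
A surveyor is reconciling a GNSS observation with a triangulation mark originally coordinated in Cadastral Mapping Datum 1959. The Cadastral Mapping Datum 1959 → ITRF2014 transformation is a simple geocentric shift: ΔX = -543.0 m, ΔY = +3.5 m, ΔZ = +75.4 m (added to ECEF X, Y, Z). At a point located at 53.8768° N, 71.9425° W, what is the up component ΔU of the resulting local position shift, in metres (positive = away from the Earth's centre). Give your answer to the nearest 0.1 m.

ΔU = -40.3 m

The local up (radial) axis is (cos φ cos λ, cos φ sin λ, sin φ), giving ΔU = -99.225 − 1.962 + 60.904 = -40.28 m.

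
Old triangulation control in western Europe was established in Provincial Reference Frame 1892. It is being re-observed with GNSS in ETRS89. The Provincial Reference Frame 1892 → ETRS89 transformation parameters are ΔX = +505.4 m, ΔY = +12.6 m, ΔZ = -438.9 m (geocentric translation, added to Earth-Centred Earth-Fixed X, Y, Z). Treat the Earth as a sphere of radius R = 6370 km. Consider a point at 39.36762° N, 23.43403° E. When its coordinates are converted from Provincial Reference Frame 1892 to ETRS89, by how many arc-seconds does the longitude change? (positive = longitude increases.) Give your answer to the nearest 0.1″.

sin φ = 0.634294, cos φ = 0.773092, sin λ = 0.397693, cos λ = 0.917519.
East component: ΔE = −sin λ·ΔX + cos λ·ΔY = −(0.397693)(505.4) + (0.917519)(12.6) = -189.43 m.
1° of latitude spans πR/180 = 111177 m; at latitude φ, 1° of longitude spans that × cos φ = 85950.4 m, so Δλ = -189.43 / 85950.4 × 3600 = -7.934″.

Δλ = -7.9″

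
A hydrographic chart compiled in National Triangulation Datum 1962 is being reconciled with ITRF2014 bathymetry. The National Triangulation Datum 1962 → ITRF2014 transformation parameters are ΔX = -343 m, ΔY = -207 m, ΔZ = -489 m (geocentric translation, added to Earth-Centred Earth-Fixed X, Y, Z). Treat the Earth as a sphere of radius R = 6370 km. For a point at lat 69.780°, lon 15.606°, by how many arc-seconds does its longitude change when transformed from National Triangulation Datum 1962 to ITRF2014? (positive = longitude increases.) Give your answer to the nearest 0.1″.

sin φ = 0.938372, cos φ = 0.345626, sin λ = 0.269021, cos λ = 0.963134.
East component: ΔE = −sin λ·ΔX + cos λ·ΔY = −(0.269021)(-343) + (0.963134)(-207) = -107.09 m.
1° of latitude spans πR/180 = 111177 m; at latitude φ, 1° of longitude spans that × cos φ = 38425.8 m, so Δλ = -107.09 / 38425.8 × 3600 = -10.033″.

Δλ = -10.0″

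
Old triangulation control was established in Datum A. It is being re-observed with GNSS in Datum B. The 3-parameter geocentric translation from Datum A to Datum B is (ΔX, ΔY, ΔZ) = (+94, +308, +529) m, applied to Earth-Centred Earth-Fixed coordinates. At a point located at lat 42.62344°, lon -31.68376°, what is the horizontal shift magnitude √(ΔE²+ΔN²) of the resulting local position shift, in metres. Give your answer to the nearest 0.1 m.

542.9 m

At φ = 42.62344°, λ = -31.68376°: sin φ = 0.677177, cos φ = 0.735820, sin λ = -0.525230, cos λ = 0.850960.
ΔE = −sin λ·ΔX + cos λ·ΔY = −(-0.525230)·(94) + (0.850960)·(308) = 311.47 m.
ΔN = −sin φ cos λ·ΔX − sin φ sin λ·ΔY + cos φ·ΔZ = −(0.677177)(0.850960)(94) − (0.677177)(-0.525230)(308) + (0.735820)(529) = 444.63 m.
Horizontal magnitude = √(ΔE² + ΔN²) = √(311.47² + 444.63²) = 542.87 m.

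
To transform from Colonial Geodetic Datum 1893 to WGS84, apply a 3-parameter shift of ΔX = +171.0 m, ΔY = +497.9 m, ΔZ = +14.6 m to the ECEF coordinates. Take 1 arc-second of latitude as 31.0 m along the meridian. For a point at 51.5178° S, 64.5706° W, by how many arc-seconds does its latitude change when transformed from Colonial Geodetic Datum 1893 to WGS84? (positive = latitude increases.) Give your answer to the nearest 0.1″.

sin φ = -0.782802, cos φ = 0.622271, sin λ = -0.903115, cos λ = 0.429399.
North component: ΔN = −sin φ cos λ·ΔX − sin φ sin λ·ΔY + cos φ·ΔZ = −(-0.782802)(0.429399)(171.0) − (-0.782802)(-0.903115)(497.9) + (0.622271)(14.6) = -285.43 m.
1° of latitude spans 3600 × 31.00 = 111600 m, so Δφ = -285.43 / 111600 × 3600 = -9.207″.

Δφ = -9.2″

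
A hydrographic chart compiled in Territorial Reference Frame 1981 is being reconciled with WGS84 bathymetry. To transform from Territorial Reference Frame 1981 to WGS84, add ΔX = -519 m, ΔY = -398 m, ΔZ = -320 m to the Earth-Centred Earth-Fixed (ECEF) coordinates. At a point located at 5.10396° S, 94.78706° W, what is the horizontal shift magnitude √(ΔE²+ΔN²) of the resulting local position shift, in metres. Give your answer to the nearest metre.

559 m

The local east axis at (φ, λ) is (−sin λ, cos λ, 0), so ΔE = −sin(-94.78706°)·(-519) + cos(-94.78706°)·(-398) = -483.98 m.
The local north axis is (−sin φ cos λ, −sin φ sin λ, cos φ), giving ΔN = 3.853 + 35.284 − 318.731 = -279.59 m.
Horizontal magnitude = √(ΔE² + ΔN²) = √((-483.98)² + (-279.59)²) = 558.93 m.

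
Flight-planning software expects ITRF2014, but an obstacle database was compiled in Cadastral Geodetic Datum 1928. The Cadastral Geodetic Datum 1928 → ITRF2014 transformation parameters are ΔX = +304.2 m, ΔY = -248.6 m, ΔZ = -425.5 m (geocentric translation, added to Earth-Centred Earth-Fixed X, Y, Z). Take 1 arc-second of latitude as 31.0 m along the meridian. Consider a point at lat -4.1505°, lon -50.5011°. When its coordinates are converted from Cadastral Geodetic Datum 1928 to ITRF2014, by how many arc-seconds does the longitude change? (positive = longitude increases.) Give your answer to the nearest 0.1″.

Δλ = 2.5″

sin φ = -0.072377, cos φ = 0.997377, sin λ = -0.771637, cos λ = 0.636063.
East component: ΔE = −sin λ·ΔX + cos λ·ΔY = −(-0.771637)(304.2) + (0.636063)(-248.6) = 76.61 m.
1° of latitude spans 3600 × 31.00 = 111600 m; at latitude φ, 1° of longitude spans that × cos φ = 111307.3 m, so Δλ = 76.61 / 111307.3 × 3600 = 2.478″.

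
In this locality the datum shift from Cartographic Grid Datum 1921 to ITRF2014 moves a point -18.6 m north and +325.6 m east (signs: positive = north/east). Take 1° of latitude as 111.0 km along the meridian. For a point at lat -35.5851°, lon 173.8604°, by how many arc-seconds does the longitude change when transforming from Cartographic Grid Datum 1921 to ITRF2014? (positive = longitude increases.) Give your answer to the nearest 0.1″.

At latitude -35.5851°, cos φ = 0.813252.
1° of longitude at this latitude = 111.0 × cos φ = 90.27 km, so Δλ = 325.6 / 90271.0 = 0.0036069° = 12.985″.

Δλ = 13.0″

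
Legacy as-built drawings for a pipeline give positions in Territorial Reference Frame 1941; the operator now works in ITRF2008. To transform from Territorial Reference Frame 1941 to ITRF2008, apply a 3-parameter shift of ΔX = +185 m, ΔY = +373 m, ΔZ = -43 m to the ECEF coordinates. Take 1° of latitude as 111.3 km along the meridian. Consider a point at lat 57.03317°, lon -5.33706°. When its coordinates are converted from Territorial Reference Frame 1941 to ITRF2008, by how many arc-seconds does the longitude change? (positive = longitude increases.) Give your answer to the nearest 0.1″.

sin φ = 0.838986, cos φ = 0.544153, sin λ = -0.093015, cos λ = 0.995665.
East component: ΔE = −sin λ·ΔX + cos λ·ΔY = −(-0.093015)(185) + (0.995665)(373) = 388.59 m.
1° of latitude spans 111300 m; at latitude φ, 1° of longitude spans that × cos φ = 60564.3 m, so Δλ = 388.59 / 60564.3 × 3600 = 23.098″.

Δλ = 23.1″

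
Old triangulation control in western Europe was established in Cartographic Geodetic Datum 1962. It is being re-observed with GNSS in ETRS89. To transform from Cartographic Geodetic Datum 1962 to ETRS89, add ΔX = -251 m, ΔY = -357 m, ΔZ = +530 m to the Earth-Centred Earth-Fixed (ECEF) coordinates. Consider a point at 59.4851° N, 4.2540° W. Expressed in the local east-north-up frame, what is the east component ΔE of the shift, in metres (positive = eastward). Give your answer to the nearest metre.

ΔE = -375 m

At φ = 59.4851°, λ = -4.2540°: sin φ = 0.861497, cos φ = 0.507762, sin λ = -0.074178, cos λ = 0.997245.
ΔE = −sin λ·ΔX + cos λ·ΔY = −(-0.074178)·(-251) + (0.997245)·(-357) = -374.64 m.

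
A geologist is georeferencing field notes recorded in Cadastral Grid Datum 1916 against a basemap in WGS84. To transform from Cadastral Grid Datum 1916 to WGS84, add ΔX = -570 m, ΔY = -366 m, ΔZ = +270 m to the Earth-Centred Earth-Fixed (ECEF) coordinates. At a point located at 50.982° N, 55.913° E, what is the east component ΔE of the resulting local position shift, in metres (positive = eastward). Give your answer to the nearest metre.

The local east axis at (φ, λ) is (−sin λ, cos λ, 0), so ΔE = −sin(55.913°)·(-570) + cos(55.913°)·(-366) = 266.94 m.

ΔE = 267 m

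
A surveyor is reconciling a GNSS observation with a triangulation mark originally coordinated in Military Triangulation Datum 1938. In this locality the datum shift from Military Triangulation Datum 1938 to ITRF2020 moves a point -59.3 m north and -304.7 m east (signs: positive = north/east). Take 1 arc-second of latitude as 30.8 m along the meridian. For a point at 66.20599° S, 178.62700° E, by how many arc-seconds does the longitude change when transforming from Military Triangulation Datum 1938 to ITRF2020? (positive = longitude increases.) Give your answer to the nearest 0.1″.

At latitude -66.20599°, cos φ = 0.403450.
1″ of longitude at this latitude = 30.80 × cos φ = 12.4262 m, so Δλ = -304.7 / 12.4262 = -24.521″.

Δλ = -24.5″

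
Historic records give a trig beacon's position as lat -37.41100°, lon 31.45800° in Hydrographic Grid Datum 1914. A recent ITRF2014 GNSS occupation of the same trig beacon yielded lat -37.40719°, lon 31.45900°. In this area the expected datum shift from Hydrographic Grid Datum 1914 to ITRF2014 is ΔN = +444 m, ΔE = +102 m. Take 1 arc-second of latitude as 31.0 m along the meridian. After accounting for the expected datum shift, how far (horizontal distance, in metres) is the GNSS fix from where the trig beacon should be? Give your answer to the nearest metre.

23 m

Observed coordinate differences: Δφ = +0.00381°, Δλ = +0.00100°.
Converting to metres (1° lat = 111600 m, cos φ = 0.794298): observed ΔN = 425.2 m, observed ΔE = 88.6 m.
Subtracting the expected shift leaves a residual of 425.2 − (444) = -18.8 m north and 88.6 − (102) = -13.4 m east.
Residual distance = √((-18.8)² + (-13.4)²) = 23.1 m.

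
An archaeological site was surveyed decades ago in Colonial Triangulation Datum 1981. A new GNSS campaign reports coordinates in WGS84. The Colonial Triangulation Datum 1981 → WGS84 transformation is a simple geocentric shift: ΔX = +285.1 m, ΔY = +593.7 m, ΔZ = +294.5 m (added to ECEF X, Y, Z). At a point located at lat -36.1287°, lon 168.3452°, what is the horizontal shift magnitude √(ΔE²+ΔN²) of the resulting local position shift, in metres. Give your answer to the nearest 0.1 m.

The local east axis at (φ, λ) is (−sin λ, cos λ, 0), so ΔE = −sin(168.3452°)·285.1 + cos(168.3452°)·593.7 = -639.05 m.
The local north axis is (−sin φ cos λ, −sin φ sin λ, cos φ), giving ΔN = -164.630 + 70.714 + 237.866 = 143.95 m.
Horizontal magnitude = √(ΔE² + ΔN²) = √((-639.05)² + 143.95²) = 655.07 m.

655.1 m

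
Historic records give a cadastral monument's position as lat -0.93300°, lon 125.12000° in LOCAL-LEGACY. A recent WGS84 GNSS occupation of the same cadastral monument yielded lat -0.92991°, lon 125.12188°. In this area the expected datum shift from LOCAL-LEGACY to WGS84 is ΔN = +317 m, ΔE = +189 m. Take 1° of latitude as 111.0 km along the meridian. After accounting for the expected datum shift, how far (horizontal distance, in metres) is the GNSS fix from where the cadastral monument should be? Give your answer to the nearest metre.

33 m

Observed coordinate differences: Δφ = +0.00309°, Δλ = +0.00188°.
Converting to metres (1° lat = 111000 m, cos φ = 0.999867): observed ΔN = 343.0 m, observed ΔE = 208.7 m.
Subtracting the expected shift leaves a residual of 343.0 − (317) = 26.0 m north and 208.7 − (189) = 19.7 m east.
Residual distance = √(26.0² + 19.7²) = 32.6 m.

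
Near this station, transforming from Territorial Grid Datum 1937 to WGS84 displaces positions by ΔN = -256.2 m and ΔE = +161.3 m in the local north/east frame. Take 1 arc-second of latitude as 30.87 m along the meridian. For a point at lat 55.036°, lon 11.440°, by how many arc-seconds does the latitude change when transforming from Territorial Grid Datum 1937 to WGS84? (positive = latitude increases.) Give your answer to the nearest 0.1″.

1″ of latitude = 30.87 m, so Δφ = -256.2 / 30.87 = -8.299″.

Δφ = -8.3″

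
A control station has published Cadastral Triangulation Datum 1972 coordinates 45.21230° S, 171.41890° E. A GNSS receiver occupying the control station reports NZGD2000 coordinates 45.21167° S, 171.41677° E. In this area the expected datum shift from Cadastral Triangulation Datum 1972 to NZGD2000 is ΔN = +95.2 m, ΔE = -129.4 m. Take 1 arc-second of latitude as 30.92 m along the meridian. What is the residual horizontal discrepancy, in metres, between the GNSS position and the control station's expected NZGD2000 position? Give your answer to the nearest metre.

Observed coordinate differences: Δφ = +0.00063°, Δλ = -0.00213°.
Converting to metres (1° lat = 111312 m, cos φ = 0.704482): observed ΔN = 70.1 m, observed ΔE = -167.0 m.
Subtracting the expected shift leaves a residual of 70.1 − (95.2) = -25.1 m north and -167.0 − (-129.4) = -37.6 m east.
Residual distance = √((-25.1)² + (-37.6)²) = 45.2 m.

45 m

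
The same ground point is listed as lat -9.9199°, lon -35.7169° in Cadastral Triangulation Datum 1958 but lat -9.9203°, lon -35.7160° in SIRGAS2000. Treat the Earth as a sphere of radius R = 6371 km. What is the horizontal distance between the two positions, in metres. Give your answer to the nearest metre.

108 m

Δφ = -9.9203° − -9.9199° = -0.0004°; Δλ = -35.7160° − -35.7169° = +0.0009°.
1° along a meridian = πR/180 = 111195 m.
ΔN = Δφ × 111195 = -44.5 m; ΔE = Δλ × 111195 × cos(-9.9199°) = +0.0009 × 111195 × 0.985050 = 98.6 m.
Distance = √(ΔE² + ΔN²) = √(98.6² + (-44.5)²) = 108.1 m.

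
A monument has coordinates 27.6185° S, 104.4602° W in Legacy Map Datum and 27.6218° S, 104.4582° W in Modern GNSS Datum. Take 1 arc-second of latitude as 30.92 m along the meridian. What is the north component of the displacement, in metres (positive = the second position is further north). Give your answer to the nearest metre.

Δφ = -27.6218° − -27.6185° = -0.0033°; Δλ = -104.4582° − -104.4602° = +0.0020°.
1° of latitude = 3600 × 30.92 = 111312 m.
ΔN = Δφ × 111312 = -367.3 m; ΔE = Δλ × 111312 × cos(-27.6185°) = +0.0020 × 111312 × 0.886054 = 197.3 m.

ΔN = -367 m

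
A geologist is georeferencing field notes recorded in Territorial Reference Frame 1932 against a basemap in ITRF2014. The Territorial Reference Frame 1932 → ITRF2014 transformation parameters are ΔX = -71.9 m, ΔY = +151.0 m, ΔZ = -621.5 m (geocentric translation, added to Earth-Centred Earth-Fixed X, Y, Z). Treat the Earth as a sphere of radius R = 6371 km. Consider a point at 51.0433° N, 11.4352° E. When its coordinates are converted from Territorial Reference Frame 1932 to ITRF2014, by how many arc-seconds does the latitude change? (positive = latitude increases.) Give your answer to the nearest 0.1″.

sin φ = 0.777621, cos φ = 0.628733, sin λ = 0.198260, cos λ = 0.980150.
North component: ΔN = −sin φ cos λ·ΔX − sin φ sin λ·ΔY + cos φ·ΔZ = −(0.777621)(0.980150)(-71.9) − (0.777621)(0.198260)(151.0) + (0.628733)(-621.5) = -359.24 m.
1° of latitude spans πR/180 = 111195 m, so Δφ = -359.24 / 111195 × 3600 = -11.630″.

Δφ = -11.6″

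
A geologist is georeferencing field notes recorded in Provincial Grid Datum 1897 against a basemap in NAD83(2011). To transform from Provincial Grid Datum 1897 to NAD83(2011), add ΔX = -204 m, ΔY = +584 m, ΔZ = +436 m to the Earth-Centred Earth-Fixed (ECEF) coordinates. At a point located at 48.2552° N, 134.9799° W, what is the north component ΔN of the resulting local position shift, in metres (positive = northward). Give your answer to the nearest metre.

At φ = 48.2552°, λ = -134.9799°: sin φ = 0.746118, cos φ = 0.665814, sin λ = -0.707355, cos λ = -0.706859.
ΔN = −sin φ cos λ·ΔX − sin φ sin λ·ΔY + cos φ·ΔZ = −(0.746118)(-0.706859)(-204) − (0.746118)(-0.707355)(584) + (0.665814)(436) = 490.92 m.

ΔN = 491 m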